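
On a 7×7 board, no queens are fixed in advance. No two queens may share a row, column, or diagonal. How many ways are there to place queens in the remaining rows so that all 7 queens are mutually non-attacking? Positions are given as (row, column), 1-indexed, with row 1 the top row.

Branch on row 1: col 1 → 4; col 2 → 7; col 3 → 6; col 4 → 6; col 5 → 6; col 6 → 7; col 7 → 4.
Sum: 4 + 7 + 6 + 6 + 6 + 7 + 4 = 40.
(This is the classic 7-queens count.)

40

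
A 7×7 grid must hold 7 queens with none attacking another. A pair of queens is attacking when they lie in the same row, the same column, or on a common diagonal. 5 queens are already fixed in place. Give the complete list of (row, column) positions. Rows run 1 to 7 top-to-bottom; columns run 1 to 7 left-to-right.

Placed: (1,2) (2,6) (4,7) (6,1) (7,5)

(1,2) (2,6) (3,3) (4,7) (5,4) (6,1) (7,5)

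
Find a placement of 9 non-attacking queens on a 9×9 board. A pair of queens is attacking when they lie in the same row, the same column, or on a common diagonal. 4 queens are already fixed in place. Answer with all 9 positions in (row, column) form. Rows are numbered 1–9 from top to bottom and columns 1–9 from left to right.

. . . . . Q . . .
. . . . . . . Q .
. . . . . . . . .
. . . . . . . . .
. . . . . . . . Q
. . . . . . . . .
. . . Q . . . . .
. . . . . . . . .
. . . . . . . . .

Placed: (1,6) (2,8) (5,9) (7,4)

(1,6) (2,8) (3,5) (4,2) (5,9) (6,7) (7,4) (8,1) (9,3)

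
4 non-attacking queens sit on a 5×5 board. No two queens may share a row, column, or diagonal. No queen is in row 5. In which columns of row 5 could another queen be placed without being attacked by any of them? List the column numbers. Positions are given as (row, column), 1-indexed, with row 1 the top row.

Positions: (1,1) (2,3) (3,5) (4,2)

columns 4

(1,1) attacks row 5 at column 1 and diagonals 5.
(2,3) attacks row 5 at column 3.
(3,5) attacks row 5 at column 5 and diagonals 3.
(4,2) attacks row 5 at column 2 and diagonals 1, 3.
Attacked columns: {1, 2, 3, 5}. Safe: {4}.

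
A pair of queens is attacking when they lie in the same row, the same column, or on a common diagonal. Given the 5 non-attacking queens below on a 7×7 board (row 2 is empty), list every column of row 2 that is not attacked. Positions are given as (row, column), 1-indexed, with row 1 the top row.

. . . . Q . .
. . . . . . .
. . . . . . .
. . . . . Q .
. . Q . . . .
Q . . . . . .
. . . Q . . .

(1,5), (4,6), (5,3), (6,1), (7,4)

columns 2, 7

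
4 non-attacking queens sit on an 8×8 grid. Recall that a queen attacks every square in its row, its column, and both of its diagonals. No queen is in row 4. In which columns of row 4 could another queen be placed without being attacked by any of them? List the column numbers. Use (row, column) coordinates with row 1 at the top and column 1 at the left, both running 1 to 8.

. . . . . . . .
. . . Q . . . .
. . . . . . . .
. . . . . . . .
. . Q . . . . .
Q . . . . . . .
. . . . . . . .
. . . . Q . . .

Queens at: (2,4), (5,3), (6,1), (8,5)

(2,4) attacks row 4 at column 4 and diagonals 2, 6.
(5,3) attacks row 4 at column 3 and diagonals 2, 4.
(6,1) attacks row 4 at column 1 and diagonals 3.
(8,5) attacks row 4 at column 5 and diagonals 1.
Attacked columns: {1, 2, 3, 4, 5, 6}. Safe: {7, 8}.

columns 7, 8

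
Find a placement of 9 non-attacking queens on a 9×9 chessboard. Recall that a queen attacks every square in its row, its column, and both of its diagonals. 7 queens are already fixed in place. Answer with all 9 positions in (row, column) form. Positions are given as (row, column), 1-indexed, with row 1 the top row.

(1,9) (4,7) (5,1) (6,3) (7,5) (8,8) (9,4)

(1,9) (2,6) (3,2) (4,7) (5,1) (6,3) (7,5) (8,8) (9,4)

Row 2: attacked by (1,9)→{8,9}; (4,7)→{5,7,9}; (5,1)→{1,4}; (6,3)→{3,7}; (7,5)→{5}; (8,8)→{2,8}; (9,4)→{4}. Safe: 6. Place at column 6.
Row 3: attacked by (1,9)→{7,9}; (2,6)→{5,6,7}; (4,7)→{6,7,8}; (5,1)→{1,3}; (6,3)→{3,6}; (7,5)→{1,5,9}; (8,8)→{3,8}; (9,4)→{4}. Safe: 2. Place at column 2.
Columns [9, 6, 2, 7, 1, 3, 5, 8, 4], r−c [-8, -4, 1, -3, 4, 3, 2, 0, 5], r+c [10, 8, 5, 11, 6, 9, 12, 16, 13] are all distinct, so no two queens attack.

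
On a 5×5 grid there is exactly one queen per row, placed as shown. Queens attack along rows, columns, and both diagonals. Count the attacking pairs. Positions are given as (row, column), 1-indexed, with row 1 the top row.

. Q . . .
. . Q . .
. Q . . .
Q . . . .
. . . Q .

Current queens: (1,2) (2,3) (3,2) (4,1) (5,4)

6

Same column: (1,2)–(3,2) (column 2).
Same diagonal: (1,2)–(2,3) (|1−2| = |2−3| = 1); (2,3)–(3,2) (|2−3| = |3−2| = 1); (2,3)–(4,1) (|2−4| = |3−1| = 2); (3,2)–(4,1) (|3−4| = |2−1| = 1); (3,2)–(5,4) (|3−5| = |2−4| = 2).
Total attacking pairs: 6.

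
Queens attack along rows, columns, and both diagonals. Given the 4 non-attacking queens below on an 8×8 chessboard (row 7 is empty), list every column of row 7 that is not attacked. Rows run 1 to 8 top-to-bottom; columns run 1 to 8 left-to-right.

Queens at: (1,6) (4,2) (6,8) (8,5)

(1,6) attacks row 7 at column 6.
(4,2) attacks row 7 at column 2 and diagonals 5.
(6,8) attacks row 7 at column 8 and diagonals 7.
(8,5) attacks row 7 at column 5 and diagonals 4, 6.
Attacked columns: {2, 4, 5, 6, 7, 8}. Safe: {1, 3}.

columns 1, 3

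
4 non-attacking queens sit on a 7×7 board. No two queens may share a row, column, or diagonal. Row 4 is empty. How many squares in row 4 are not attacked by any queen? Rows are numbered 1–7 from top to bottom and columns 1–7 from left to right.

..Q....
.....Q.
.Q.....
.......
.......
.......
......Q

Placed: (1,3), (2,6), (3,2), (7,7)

(1,3) attacks row 4 at column 3 and diagonals 6.
(2,6) attacks row 4 at column 6 and diagonals 4.
(3,2) attacks row 4 at column 2 and diagonals 1, 3.
(7,7) attacks row 4 at column 7 and diagonals 4.
Attacked columns: {1, 2, 3, 4, 6, 7}. Safe: {5}.

1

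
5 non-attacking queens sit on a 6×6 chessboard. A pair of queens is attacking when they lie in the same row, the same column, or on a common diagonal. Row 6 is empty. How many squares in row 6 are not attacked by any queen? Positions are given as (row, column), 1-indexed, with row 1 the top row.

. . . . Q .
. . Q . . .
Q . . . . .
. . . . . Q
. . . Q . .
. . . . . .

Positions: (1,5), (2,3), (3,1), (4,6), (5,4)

(1,5) attacks row 6 at column 5.
(2,3) attacks row 6 at column 3.
(3,1) attacks row 6 at column 1 and diagonals 4.
(4,6) attacks row 6 at column 6 and diagonals 4.
(5,4) attacks row 6 at column 4 and diagonals 3, 5.
Attacked columns: {1, 3, 4, 5, 6}. Safe: {2}.

1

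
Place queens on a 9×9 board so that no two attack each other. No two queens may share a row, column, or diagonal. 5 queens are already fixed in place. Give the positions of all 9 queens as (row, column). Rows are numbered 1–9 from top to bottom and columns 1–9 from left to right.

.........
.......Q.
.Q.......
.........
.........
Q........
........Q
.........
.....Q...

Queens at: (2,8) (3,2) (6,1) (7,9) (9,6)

(1,5) (2,8) (3,2) (4,7) (5,3) (6,1) (7,9) (8,4) (9,6)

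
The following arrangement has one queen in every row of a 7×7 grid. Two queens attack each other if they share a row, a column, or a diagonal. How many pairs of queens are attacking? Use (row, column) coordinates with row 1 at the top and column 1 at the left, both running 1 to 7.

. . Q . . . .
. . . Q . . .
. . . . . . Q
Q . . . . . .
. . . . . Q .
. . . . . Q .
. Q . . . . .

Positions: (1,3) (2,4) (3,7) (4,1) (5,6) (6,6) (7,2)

2

Same column: (5,6)–(6,6) (column 6).
Same diagonal: (1,3)–(2,4) (|1−2| = |3−4| = 1).
Total attacking pairs: 2.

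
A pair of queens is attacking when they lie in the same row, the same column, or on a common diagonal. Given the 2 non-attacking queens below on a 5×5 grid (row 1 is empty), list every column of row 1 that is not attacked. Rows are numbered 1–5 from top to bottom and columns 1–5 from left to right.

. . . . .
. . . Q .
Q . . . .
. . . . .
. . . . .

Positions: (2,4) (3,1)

columns 2

(2,4) attacks row 1 at column 4 and diagonals 3, 5.
(3,1) attacks row 1 at column 1 and diagonals 3.
Attacked columns: {1, 3, 4, 5}. Safe: {2}.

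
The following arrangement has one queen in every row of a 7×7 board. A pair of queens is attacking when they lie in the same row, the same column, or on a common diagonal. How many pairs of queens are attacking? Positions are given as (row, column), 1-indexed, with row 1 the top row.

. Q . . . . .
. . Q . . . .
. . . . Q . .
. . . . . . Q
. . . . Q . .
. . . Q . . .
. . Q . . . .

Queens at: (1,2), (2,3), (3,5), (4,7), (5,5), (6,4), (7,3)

Same column: (2,3)–(7,3) (column 3); (3,5)–(5,5) (column 5).
Same diagonal: (1,2)–(2,3) (|1−2| = |2−3| = 1); (5,5)–(6,4) (|5−6| = |5−4| = 1); (5,5)–(7,3) (|5−7| = |5−3| = 2); (6,4)–(7,3) (|6−7| = |4−3| = 1).
Total attacking pairs: 6.

6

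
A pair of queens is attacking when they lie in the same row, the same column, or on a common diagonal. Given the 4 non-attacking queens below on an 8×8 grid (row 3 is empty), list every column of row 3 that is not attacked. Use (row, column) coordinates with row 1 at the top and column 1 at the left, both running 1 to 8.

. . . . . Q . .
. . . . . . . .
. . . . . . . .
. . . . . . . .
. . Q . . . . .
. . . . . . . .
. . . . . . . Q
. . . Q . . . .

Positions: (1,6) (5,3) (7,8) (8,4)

columns 2, 7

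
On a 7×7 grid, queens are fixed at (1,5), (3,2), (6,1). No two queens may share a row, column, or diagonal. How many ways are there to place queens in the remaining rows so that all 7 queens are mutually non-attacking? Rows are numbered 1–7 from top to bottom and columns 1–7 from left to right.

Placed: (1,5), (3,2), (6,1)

2

Branch on row 2: col 7 → 2.
Sum: 2 = 2.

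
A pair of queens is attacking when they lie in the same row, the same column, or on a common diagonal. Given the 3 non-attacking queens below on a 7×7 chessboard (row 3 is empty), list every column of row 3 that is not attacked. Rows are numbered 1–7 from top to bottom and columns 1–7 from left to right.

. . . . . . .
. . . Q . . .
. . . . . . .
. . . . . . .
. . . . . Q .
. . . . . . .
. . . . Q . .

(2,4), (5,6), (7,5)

(2,4) attacks row 3 at column 4 and diagonals 3, 5.
(5,6) attacks row 3 at column 6 and diagonals 4.
(7,5) attacks row 3 at column 5 and diagonals 1.
Attacked columns: {1, 3, 4, 5, 6}. Safe: {2, 7}.

columns 2, 7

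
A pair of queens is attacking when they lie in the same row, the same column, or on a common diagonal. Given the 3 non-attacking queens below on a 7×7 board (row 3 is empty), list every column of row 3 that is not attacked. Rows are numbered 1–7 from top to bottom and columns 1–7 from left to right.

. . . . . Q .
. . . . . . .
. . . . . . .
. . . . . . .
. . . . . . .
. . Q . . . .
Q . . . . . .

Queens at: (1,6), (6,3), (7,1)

columns 2, 7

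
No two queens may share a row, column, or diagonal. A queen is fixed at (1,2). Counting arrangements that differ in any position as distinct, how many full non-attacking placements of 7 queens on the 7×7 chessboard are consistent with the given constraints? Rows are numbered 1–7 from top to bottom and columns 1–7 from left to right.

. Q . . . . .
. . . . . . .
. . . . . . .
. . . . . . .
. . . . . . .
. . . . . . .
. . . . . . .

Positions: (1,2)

Branch on row 2: col 4 → 2; col 5 → 3; col 6 → 1; col 7 → 1.
Sum: 2 + 3 + 1 + 1 = 7.

7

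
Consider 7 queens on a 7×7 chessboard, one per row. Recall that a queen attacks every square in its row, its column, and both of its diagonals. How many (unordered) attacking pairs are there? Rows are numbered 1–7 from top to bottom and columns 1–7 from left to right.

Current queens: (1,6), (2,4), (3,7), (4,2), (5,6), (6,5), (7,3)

Same column: (1,6)–(5,6) (column 6).
Same diagonal: (2,4)–(4,2) (|2−4| = |4−2| = 2); (3,7)–(7,3) (|3−7| = |7−3| = 4); (5,6)–(6,5) (|5−6| = |6−5| = 1).
Total attacking pairs: 4.

4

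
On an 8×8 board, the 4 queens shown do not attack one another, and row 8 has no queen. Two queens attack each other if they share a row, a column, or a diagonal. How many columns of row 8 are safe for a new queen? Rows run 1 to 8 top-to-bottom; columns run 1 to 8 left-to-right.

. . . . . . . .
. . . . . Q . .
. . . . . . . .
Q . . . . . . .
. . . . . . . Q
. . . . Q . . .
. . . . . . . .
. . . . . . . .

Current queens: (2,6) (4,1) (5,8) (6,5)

(2,6) attacks row 8 at column 6.
(4,1) attacks row 8 at column 1 and diagonals 5.
(5,8) attacks row 8 at column 8 and diagonals 5.
(6,5) attacks row 8 at column 5 and diagonals 3, 7.
Attacked columns: {1, 3, 5, 6, 7, 8}. Safe: {2, 4}.

2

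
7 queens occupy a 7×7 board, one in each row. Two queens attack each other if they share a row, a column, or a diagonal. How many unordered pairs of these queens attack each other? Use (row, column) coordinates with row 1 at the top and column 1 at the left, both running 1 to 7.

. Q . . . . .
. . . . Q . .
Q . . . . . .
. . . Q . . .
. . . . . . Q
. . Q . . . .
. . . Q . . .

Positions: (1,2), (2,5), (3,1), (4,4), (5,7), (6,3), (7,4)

2

Same column: (4,4)–(7,4) (column 4).
Same diagonal: (6,3)–(7,4) (|6−7| = |3−4| = 1).
Total attacking pairs: 2.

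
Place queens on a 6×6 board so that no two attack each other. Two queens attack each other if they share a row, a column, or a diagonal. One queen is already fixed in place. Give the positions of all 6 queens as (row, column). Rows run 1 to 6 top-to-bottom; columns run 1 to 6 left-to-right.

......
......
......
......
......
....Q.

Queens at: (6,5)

Row 1: attacked by (6,5)→{5}. Safe: 1, 2, 3, 4, 6. Place at column 2.
Row 2: attacked by (1,2)→{1,2,3}; (6,5)→{1,5}. Safe: 4, 6. Place at column 4.
Row 3: attacked by (1,2)→{2,4}; (2,4)→{3,4,5}; (6,5)→{2,5}. Safe: 1, 6. Place at column 6.
Row 4: attacked by (1,2)→{2,5}; (2,4)→{2,4,6}; (3,6)→{5,6}; (6,5)→{3,5}. Safe: 1. Place at column 1.
Row 5: attacked by (1,2)→{2,6}; (2,4)→{1,4}; (3,6)→{4,6}; (4,1)→{1,2}; (6,5)→{4,5,6}. Safe: 3. Place at column 3.
Columns [2, 4, 6, 1, 3, 5], r−c [-1, -2, -3, 3, 2, 1], r+c [3, 6, 9, 5, 8, 11] are all distinct, so no two queens attack.

(1,2) (2,4) (3,6) (4,1) (5,3) (6,5)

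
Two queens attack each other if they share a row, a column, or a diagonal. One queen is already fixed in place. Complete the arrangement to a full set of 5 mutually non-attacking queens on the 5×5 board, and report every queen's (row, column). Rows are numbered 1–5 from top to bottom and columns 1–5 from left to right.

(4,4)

Row 1: attacked by (4,4)→{1,4}. Safe: 2, 3, 5. Place at column 5.
Row 2: attacked by (1,5)→{4,5}; (4,4)→{2,4}. Safe: 1, 3. Place at column 3.
Row 3: attacked by (1,5)→{3,5}; (2,3)→{2,3,4}; (4,4)→{3,4,5}. Safe: 1. Place at column 1.
Row 5: attacked by (1,5)→{1,5}; (2,3)→{3}; (3,1)→{1,3}; (4,4)→{3,4,5}. Safe: 2. Place at column 2.
Columns [5, 3, 1, 4, 2], r−c [-4, -1, 2, 0, 3], r+c [6, 5, 4, 8, 7] are all distinct, so no two queens attack.

(1,5) (2,3) (3,1) (4,4) (5,2)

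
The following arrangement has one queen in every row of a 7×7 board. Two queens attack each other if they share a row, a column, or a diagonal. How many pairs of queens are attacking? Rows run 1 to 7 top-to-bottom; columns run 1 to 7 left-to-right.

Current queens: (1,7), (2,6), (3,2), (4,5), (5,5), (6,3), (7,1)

Same column: (4,5)–(5,5) (column 5).
Same diagonal: (1,7)–(2,6) (|1−2| = |7−6| = 1); (1,7)–(7,1) (|1−7| = |7−1| = 6); (2,6)–(7,1) (|2−7| = |6−1| = 5); (4,5)–(6,3) (|4−6| = |5−3| = 2).
Total attacking pairs: 5.

5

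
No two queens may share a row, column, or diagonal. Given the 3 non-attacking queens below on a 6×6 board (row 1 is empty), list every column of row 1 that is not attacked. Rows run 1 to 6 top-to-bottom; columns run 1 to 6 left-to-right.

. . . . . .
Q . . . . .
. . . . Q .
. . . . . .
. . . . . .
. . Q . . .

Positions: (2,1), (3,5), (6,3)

(2,1) attacks row 1 at column 1 and diagonals 2.
(3,5) attacks row 1 at column 5 and diagonals 3.
(6,3) attacks row 1 at column 3.
Attacked columns: {1, 2, 3, 5}. Safe: {4, 6}.

columns 4, 6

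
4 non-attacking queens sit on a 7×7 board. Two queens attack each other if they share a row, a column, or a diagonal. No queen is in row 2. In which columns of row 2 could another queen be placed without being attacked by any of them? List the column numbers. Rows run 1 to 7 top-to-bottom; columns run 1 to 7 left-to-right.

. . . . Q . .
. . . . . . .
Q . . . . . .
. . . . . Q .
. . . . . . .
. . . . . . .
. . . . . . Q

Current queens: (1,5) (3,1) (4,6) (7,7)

(1,5) attacks row 2 at column 5 and diagonals 4, 6.
(3,1) attacks row 2 at column 1 and diagonals 2.
(4,6) attacks row 2 at column 6 and diagonals 4.
(7,7) attacks row 2 at column 7 and diagonals 2.
Attacked columns: {1, 2, 4, 5, 6, 7}. Safe: {3}.

columns 3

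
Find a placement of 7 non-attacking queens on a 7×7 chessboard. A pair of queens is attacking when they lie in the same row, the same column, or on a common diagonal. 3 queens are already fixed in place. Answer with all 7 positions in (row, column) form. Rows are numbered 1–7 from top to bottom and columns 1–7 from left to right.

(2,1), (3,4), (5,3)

(1,5) (2,1) (3,4) (4,7) (5,3) (6,6) (7,2)

Row 1: attacked by (2,1)→{1,2}; (3,4)→{2,4,6}; (5,3)→{3,7}. Safe: 5. Place at column 5.
Row 4: attacked by (1,5)→{2,5}; (2,1)→{1,3}; (3,4)→{3,4,5}; (5,3)→{2,3,4}. Safe: 6, 7. Place at column 7.
Row 6: attacked by (1,5)→{5}; (2,1)→{1,5}; (3,4)→{1,4,7}; (4,7)→{5,7}; (5,3)→{2,3,4}. Safe: 6. Place at column 6.
Row 7: attacked by (1,5)→{5}; (2,1)→{1,6}; (3,4)→{4}; (4,7)→{4,7}; (5,3)→{1,3,5}; (6,6)→{5,6,7}. Safe: 2. Place at column 2.
Columns [5, 1, 4, 7, 3, 6, 2], r−c [-4, 1, -1, -3, 2, 0, 5], r+c [6, 3, 7, 11, 8, 12, 9] are all distinct, so no two queens attack.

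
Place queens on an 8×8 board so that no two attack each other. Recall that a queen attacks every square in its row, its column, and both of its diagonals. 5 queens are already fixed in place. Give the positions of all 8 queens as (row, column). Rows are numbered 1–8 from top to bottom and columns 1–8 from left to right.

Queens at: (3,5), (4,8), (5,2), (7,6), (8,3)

(1,1) (2,7) (3,5) (4,8) (5,2) (6,4) (7,6) (8,3)

Row 1: attacked by (3,5)→{3,5,7}; (4,8)→{5,8}; (5,2)→{2,6}; (7,6)→{6}; (8,3)→{3}. Safe: 1, 4. Place at column 1.
Row 2: attacked by (1,1)→{1,2}; (3,5)→{4,5,6}; (4,8)→{6,8}; (5,2)→{2,5}; (7,6)→{1,6}; (8,3)→{3}. Safe: 7. Place at column 7.
Row 6: attacked by (1,1)→{1,6}; (2,7)→{3,7}; (3,5)→{2,5,8}; (4,8)→{6,8}; (5,2)→{1,2,3}; (7,6)→{5,6,7}; (8,3)→{1,3,5}. Safe: 4. Place at column 4.
Columns [1, 7, 5, 8, 2, 4, 6, 3], r−c [0, -5, -2, -4, 3, 2, 1, 5], r+c [2, 9, 8, 12, 7, 10, 13, 11] are all distinct, so no two queens attack.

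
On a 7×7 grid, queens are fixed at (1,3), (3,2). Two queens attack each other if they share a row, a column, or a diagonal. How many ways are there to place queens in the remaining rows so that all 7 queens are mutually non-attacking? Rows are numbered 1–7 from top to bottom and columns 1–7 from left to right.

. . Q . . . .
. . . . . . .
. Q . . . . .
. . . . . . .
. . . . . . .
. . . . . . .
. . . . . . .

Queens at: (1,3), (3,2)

Branch on row 2: col 5 → 0; col 6 → 1; col 7 → 1.
Sum: 0 + 1 + 1 = 2.

2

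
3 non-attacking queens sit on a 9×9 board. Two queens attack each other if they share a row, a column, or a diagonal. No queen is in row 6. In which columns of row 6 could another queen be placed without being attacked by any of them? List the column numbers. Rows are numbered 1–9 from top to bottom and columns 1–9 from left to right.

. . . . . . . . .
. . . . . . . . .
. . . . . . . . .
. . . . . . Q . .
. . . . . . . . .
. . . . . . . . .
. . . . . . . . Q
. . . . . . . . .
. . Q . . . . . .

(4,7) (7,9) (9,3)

(4,7) attacks row 6 at column 7 and diagonals 5, 9.
(7,9) attacks row 6 at column 9 and diagonals 8.
(9,3) attacks row 6 at column 3 and diagonals 6.
Attacked columns: {3, 5, 6, 7, 8, 9}. Safe: {1, 2, 4}.

columns 1, 2, 4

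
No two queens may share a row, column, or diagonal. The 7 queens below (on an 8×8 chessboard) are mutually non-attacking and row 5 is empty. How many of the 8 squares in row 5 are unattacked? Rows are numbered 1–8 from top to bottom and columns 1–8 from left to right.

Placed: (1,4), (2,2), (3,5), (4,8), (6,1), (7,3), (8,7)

1

(1,4) attacks row 5 at column 4 and diagonals 8.
(2,2) attacks row 5 at column 2 and diagonals 5.
(3,5) attacks row 5 at column 5 and diagonals 3, 7.
(4,8) attacks row 5 at column 8 and diagonals 7.
(6,1) attacks row 5 at column 1 and diagonals 2.
(7,3) attacks row 5 at column 3 and diagonals 1, 5.
(8,7) attacks row 5 at column 7 and diagonals 4.
Attacked columns: {1, 2, 3, 4, 5, 7, 8}. Safe: {6}.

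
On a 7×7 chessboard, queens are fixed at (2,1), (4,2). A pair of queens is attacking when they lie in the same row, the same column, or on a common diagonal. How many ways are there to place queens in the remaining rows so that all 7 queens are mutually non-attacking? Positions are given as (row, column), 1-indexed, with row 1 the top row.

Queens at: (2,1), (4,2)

Branch on row 1: col 3 → 1; col 4 → 1; col 6 → 0; col 7 → 0.
Sum: 1 + 1 + 0 + 0 = 2.

2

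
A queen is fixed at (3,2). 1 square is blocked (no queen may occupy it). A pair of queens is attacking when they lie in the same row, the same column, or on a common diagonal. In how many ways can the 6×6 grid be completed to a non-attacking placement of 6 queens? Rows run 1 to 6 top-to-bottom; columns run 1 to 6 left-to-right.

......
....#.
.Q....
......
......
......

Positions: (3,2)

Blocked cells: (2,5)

Branch on row 1: col 1 → 0; col 3 → 1; col 5 → 0; col 6 → 0.
Sum: 0 + 1 + 0 + 0 = 1.

1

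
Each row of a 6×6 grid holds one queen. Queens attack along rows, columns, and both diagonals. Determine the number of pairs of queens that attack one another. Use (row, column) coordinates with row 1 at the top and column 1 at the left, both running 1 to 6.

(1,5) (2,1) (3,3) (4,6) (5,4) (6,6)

Same column: (4,6)–(6,6) (column 6).
Same diagonal: (1,5)–(3,3) (|1−3| = |5−3| = 2); (2,1)–(5,4) (|2−5| = |1−4| = 3); (3,3)–(6,6) (|3−6| = |3−6| = 3).
Total attacking pairs: 4.

4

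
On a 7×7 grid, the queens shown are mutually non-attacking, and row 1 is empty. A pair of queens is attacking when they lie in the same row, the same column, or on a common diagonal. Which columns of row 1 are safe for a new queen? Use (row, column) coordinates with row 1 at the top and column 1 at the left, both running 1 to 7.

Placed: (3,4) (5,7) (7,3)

(3,4) attacks row 1 at column 4 and diagonals 2, 6.
(5,7) attacks row 1 at column 7 and diagonals 3.
(7,3) attacks row 1 at column 3.
Attacked columns: {2, 3, 4, 6, 7}. Safe: {1, 5}.

columns 1, 5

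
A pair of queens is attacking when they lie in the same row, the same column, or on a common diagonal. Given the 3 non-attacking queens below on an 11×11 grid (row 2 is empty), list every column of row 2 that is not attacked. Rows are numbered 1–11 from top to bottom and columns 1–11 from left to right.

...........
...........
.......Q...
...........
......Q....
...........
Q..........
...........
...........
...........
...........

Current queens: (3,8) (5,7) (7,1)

(3,8) attacks row 2 at column 8 and diagonals 7, 9.
(5,7) attacks row 2 at column 7 and diagonals 4, 10.
(7,1) attacks row 2 at column 1 and diagonals 6.
Attacked columns: {1, 4, 6, 7, 8, 9, 10}. Safe: {2, 3, 5, 11}.

columns 2, 3, 5, 11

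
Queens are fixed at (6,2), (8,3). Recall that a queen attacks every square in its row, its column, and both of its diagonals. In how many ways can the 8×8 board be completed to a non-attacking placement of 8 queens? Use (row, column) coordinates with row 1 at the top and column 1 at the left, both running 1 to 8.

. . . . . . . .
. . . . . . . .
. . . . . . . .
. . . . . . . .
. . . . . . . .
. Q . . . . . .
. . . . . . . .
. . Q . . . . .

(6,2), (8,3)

Branch on row 1: col 1 → 1; col 4 → 2; col 5 → 2; col 6 → 2; col 8 → 0.
Sum: 1 + 2 + 2 + 2 + 0 = 7.

7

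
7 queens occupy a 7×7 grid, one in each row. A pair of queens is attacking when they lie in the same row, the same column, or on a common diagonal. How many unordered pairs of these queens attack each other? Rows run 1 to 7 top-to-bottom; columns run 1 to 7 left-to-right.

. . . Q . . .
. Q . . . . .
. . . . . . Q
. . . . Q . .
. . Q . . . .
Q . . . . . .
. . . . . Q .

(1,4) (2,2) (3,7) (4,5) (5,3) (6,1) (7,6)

0

All columns are distinct and no two queens satisfy |Δrow| = |Δcol|, so no pair attacks.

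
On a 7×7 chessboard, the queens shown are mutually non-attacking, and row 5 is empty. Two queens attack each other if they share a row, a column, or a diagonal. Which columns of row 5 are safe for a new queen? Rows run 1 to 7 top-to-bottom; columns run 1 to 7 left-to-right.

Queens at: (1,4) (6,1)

columns 3, 5, 6, 7

(1,4) attacks row 5 at column 4.
(6,1) attacks row 5 at column 1 and diagonals 2.
Attacked columns: {1, 2, 4}. Safe: {3, 5, 6, 7}.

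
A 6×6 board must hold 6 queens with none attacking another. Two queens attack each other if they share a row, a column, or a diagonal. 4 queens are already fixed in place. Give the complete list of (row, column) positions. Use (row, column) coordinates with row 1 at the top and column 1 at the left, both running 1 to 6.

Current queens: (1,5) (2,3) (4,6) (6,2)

(1,5) (2,3) (3,1) (4,6) (5,4) (6,2)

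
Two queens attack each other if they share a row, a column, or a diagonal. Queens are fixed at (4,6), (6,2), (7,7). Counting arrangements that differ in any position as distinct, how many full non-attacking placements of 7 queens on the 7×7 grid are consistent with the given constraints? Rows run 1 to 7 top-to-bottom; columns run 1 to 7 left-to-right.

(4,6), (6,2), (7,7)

1

Branch on row 1: col 4 → 0; col 5 → 1.
Sum: 0 + 1 = 1.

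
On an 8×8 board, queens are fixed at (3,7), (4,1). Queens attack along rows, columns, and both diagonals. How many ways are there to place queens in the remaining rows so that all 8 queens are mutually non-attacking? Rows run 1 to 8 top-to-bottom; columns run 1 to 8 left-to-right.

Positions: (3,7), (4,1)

Branch on row 1: col 2 → 1; col 3 → 1; col 6 → 4; col 8 → 0.
Sum: 1 + 1 + 4 + 0 = 6.

6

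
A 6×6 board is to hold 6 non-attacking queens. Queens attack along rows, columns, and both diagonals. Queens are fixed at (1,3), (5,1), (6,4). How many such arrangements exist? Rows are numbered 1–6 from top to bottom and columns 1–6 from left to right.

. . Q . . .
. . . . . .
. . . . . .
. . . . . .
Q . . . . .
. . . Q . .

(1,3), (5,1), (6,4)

1

Branch on row 2: col 5 → 0; col 6 → 1.
Sum: 0 + 1 = 1.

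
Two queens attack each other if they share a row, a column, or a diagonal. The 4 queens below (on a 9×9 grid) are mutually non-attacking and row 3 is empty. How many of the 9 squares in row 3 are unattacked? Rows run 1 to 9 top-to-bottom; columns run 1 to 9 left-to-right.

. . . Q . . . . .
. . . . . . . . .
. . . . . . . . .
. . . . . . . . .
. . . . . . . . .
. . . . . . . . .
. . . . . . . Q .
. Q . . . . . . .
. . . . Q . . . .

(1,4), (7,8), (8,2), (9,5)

(1,4) attacks row 3 at column 4 and diagonals 2, 6.
(7,8) attacks row 3 at column 8 and diagonals 4.
(8,2) attacks row 3 at column 2 and diagonals 7.
(9,5) attacks row 3 at column 5.
Attacked columns: {2, 4, 5, 6, 7, 8}. Safe: {1, 3, 9}.

3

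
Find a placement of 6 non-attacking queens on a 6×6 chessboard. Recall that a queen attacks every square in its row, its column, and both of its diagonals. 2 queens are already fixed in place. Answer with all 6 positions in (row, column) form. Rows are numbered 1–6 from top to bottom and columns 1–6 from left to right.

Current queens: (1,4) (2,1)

Row 3: attacked by (1,4)→{2,4,6}; (2,1)→{1,2}. Safe: 3, 5. Place at column 5.
Row 4: attacked by (1,4)→{1,4}; (2,1)→{1,3}; (3,5)→{4,5,6}. Safe: 2. Place at column 2.
Row 5: attacked by (1,4)→{4}; (2,1)→{1,4}; (3,5)→{3,5}; (4,2)→{1,2,3}. Safe: 6. Place at column 6.
Row 6: attacked by (1,4)→{4}; (2,1)→{1,5}; (3,5)→{2,5}; (4,2)→{2,4}; (5,6)→{5,6}. Safe: 3. Place at column 3.
Columns [4, 1, 5, 2, 6, 3], r−c [-3, 1, -2, 2, -1, 3], r+c [5, 3, 8, 6, 11, 9] are all distinct, so no two queens attack.

(1,4) (2,1) (3,5) (4,2) (5,6) (6,3)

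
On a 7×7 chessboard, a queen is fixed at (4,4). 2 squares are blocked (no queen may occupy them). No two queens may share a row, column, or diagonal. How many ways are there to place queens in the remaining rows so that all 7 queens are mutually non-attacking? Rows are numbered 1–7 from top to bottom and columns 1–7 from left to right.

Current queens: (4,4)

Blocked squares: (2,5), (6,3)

6

Branch on row 1: col 2 → 0; col 3 → 2; col 5 → 2; col 6 → 2.
Sum: 0 + 2 + 2 + 2 = 6.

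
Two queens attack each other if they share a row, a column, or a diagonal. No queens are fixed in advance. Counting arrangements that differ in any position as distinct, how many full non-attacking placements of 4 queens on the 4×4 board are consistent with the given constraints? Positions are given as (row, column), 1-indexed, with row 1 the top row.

Branch on row 1: col 1 → 0; col 2 → 1; col 3 → 1; col 4 → 0.
Sum: 0 + 1 + 1 + 0 = 2.
(This is the classic 4-queens count.)

2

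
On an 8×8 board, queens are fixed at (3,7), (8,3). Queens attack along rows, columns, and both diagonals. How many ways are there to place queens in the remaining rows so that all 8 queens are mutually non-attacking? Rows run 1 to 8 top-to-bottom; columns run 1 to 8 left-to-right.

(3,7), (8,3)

Branch on row 1: col 1 → 0; col 2 → 1; col 4 → 1; col 6 → 2; col 8 → 0.
Sum: 0 + 1 + 1 + 2 + 0 = 4.

4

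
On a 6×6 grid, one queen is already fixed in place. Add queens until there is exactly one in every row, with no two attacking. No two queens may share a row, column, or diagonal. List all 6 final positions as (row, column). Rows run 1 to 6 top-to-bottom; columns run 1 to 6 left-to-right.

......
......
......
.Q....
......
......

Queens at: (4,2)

(1,4) (2,1) (3,5) (4,2) (5,6) (6,3)

Row 1: attacked by (4,2)→{2,5}. Safe: 1, 3, 4, 6. Place at column 4.
Row 2: attacked by (1,4)→{3,4,5}; (4,2)→{2,4}. Safe: 1, 6. Place at column 1.
Row 3: attacked by (1,4)→{2,4,6}; (2,1)→{1,2}; (4,2)→{1,2,3}. Safe: 5. Place at column 5.
Row 5: attacked by (1,4)→{4}; (2,1)→{1,4}; (3,5)→{3,5}; (4,2)→{1,2,3}. Safe: 6. Place at column 6.
Row 6: attacked by (1,4)→{4}; (2,1)→{1,5}; (3,5)→{2,5}; (4,2)→{2,4}; (5,6)→{5,6}. Safe: 3. Place at column 3.
Columns [4, 1, 5, 2, 6, 3], r−c [-3, 1, -2, 2, -1, 3], r+c [5, 3, 8, 6, 11, 9] are all distinct, so no two queens attack.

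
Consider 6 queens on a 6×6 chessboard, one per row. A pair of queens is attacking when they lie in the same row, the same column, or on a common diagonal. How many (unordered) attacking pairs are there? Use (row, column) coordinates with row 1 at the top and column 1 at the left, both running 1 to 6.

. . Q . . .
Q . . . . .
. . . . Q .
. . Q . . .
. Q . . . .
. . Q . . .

7

Same column: (1,3)–(4,3) (column 3); (1,3)–(6,3) (column 3); (4,3)–(6,3) (column 3).
Same diagonal: (1,3)–(3,5) (|1−3| = |3−5| = 2); (2,1)–(4,3) (|2−4| = |1−3| = 2); (4,3)–(5,2) (|4−5| = |3−2| = 1); (5,2)–(6,3) (|5−6| = |2−3| = 1).
Total attacking pairs: 7.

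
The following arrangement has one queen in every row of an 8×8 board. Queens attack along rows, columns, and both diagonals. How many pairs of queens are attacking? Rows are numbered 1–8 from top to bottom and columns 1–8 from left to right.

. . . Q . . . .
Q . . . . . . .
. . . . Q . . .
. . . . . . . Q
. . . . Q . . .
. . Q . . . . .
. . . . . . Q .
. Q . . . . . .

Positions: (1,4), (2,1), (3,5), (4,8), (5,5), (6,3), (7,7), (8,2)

Same column: (3,5)–(5,5) (column 5).
Same diagonal: (5,5)–(7,7) (|5−7| = |5−7| = 2); (5,5)–(8,2) (|5−8| = |5−2| = 3).
Total attacking pairs: 3.

3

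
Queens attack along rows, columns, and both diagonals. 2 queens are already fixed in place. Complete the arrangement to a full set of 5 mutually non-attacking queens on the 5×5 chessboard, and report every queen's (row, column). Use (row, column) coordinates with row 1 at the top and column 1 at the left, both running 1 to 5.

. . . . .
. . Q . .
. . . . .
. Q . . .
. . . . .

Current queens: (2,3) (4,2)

Row 1: attacked by (2,3)→{2,3,4}; (4,2)→{2,5}. Safe: 1. Place at column 1.
Row 3: attacked by (1,1)→{1,3}; (2,3)→{2,3,4}; (4,2)→{1,2,3}. Safe: 5. Place at column 5.
Row 5: attacked by (1,1)→{1,5}; (2,3)→{3}; (3,5)→{3,5}; (4,2)→{1,2,3}. Safe: 4. Place at column 4.
Columns [1, 3, 5, 2, 4], r−c [0, -1, -2, 2, 1], r+c [2, 5, 8, 6, 9] are all distinct, so no two queens attack.

(1,1) (2,3) (3,5) (4,2) (5,4)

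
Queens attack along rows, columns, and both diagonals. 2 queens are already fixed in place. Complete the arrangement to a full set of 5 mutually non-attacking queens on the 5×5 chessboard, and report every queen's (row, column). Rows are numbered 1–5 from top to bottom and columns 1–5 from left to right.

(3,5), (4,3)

(1,4) (2,2) (3,5) (4,3) (5,1)

Row 1: attacked by (3,5)→{3,5}; (4,3)→{3}. Safe: 1, 2, 4. Place at column 4.
Row 2: attacked by (1,4)→{3,4,5}; (3,5)→{4,5}; (4,3)→{1,3,5}. Safe: 2. Place at column 2.
Row 5: attacked by (1,4)→{4}; (2,2)→{2,5}; (3,5)→{3,5}; (4,3)→{2,3,4}. Safe: 1. Place at column 1.
Columns [4, 2, 5, 3, 1], r−c [-3, 0, -2, 1, 4], r+c [5, 4, 8, 7, 6] are all distinct, so no two queens attack.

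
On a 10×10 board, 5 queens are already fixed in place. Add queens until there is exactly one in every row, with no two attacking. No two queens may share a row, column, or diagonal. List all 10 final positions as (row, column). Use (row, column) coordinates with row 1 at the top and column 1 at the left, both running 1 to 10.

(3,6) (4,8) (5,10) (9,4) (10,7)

Row 1: attacked by (3,6)→{4,6,8}; (4,8)→{5,8}; (5,10)→{6,10}; (9,4)→{4}; (10,7)→{7}. Safe: 1, 2, 3, 9. Place at column 1.
Row 2: attacked by (1,1)→{1,2}; (3,6)→{5,6,7}; (4,8)→{6,8,10}; (5,10)→{7,10}; (9,4)→{4}; (10,7)→{7}. Safe: 3, 9. Place at column 3.
Row 6: attacked by (1,1)→{1,6}; (2,3)→{3,7}; (3,6)→{3,6,9}; (4,8)→{6,8,10}; (5,10)→{9,10}; (9,4)→{1,4,7}; (10,7)→{3,7}. Safe: 2, 5. Place at column 5.
Row 7: attacked by (1,1)→{1,7}; (2,3)→{3,8}; (3,6)→{2,6,10}; (4,8)→{5,8}; (5,10)→{8,10}; (6,5)→{4,5,6}; (9,4)→{2,4,6}; (10,7)→{4,7,10}. Safe: 9. Place at column 9.
Row 8: attacked by (1,1)→{1,8}; (2,3)→{3,9}; (3,6)→{1,6}; (4,8)→{4,8}; (5,10)→{7,10}; (6,5)→{3,5,7}; (7,9)→{8,9,10}; (9,4)→{3,4,5}; (10,7)→{5,7,9}. Safe: 2. Place at column 2.
Columns [1, 3, 6, 8, 10, 5, 9, 2, 4, 7], r−c [0, -1, -3, -4, -5, 1, -2, 6, 5, 3], r+c [2, 5, 9, 12, 15, 11, 16, 10, 13, 17] are all distinct, so no two queens attack.

(1,1) (2,3) (3,6) (4,8) (5,10) (6,5) (7,9) (8,2) (9,4) (10,7)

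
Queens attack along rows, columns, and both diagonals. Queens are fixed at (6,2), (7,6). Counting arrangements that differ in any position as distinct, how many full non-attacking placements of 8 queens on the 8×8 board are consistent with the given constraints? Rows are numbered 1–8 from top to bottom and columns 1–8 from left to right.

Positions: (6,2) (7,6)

3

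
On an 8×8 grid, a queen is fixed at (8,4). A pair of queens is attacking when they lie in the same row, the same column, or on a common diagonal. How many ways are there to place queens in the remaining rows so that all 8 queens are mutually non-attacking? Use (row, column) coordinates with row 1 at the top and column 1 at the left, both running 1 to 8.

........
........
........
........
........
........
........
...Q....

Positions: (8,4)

18

Branch on row 1: col 1 → 1; col 2 → 3; col 3 → 3; col 5 → 3; col 6 → 4; col 7 → 3; col 8 → 1.
Sum: 1 + 3 + 3 + 3 + 4 + 3 + 1 = 18.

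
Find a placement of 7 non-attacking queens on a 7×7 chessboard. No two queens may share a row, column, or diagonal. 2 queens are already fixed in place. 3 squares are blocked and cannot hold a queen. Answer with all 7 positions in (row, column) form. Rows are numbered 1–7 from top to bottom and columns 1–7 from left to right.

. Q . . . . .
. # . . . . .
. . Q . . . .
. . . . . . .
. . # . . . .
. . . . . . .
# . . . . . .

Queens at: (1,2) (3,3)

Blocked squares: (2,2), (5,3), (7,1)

(1,2) (2,6) (3,3) (4,7) (5,4) (6,1) (7,5)

Row 2: attacked by (1,2)→{1,2,3}; (3,3)→{2,3,4}. Blocked: 2. Safe: 5, 6, 7. Place at column 6.
Row 4: attacked by (1,2)→{2,5}; (2,6)→{4,6}; (3,3)→{2,3,4}. Safe: 1, 7. Place at column 7.
Row 5: attacked by (1,2)→{2,6}; (2,6)→{3,6}; (3,3)→{1,3,5}; (4,7)→{6,7}. Blocked: 3. Safe: 4. Place at column 4.
Row 6: attacked by (1,2)→{2,7}; (2,6)→{2,6}; (3,3)→{3,6}; (4,7)→{5,7}; (5,4)→{3,4,5}. Safe: 1. Place at column 1.
Row 7: attacked by (1,2)→{2}; (2,6)→{1,6}; (3,3)→{3,7}; (4,7)→{4,7}; (5,4)→{2,4,6}; (6,1)→{1,2}. Blocked: 1. Safe: 5. Place at column 5.
Columns [2, 6, 3, 7, 4, 1, 5], r−c [-1, -4, 0, -3, 1, 5, 2], r+c [3, 8, 6, 11, 9, 7, 12] are all distinct, so no two queens attack.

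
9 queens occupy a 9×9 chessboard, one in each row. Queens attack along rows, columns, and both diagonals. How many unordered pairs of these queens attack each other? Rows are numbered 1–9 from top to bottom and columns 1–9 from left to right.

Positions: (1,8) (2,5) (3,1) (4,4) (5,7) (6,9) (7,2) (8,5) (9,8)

Same column: (1,8)–(9,8) (column 8); (2,5)–(8,5) (column 5).
Same diagonal: (1,8)–(7,2) (|1−7| = |8−2| = 6); (2,5)–(6,9) (|2−6| = |5−9| = 4).
Total attacking pairs: 4.

4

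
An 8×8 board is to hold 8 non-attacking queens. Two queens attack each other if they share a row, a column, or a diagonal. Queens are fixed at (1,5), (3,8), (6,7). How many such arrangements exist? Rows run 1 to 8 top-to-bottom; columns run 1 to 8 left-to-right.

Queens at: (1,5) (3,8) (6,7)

Branch on row 2: col 1 → 2; col 2 → 1.
Sum: 2 + 1 = 3.

3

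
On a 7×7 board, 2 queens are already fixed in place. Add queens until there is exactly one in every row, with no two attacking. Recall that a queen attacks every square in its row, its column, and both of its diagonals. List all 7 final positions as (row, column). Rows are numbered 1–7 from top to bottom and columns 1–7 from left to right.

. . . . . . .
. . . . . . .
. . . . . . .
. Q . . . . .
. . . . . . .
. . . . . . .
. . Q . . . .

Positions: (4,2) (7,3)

(1,1) (2,6) (3,4) (4,2) (5,7) (6,5) (7,3)

Row 1: attacked by (4,2)→{2,5}; (7,3)→{3}. Safe: 1, 4, 6, 7. Place at column 1.
Row 2: attacked by (1,1)→{1,2}; (4,2)→{2,4}; (7,3)→{3}. Safe: 5, 6, 7. Place at column 6.
Row 3: attacked by (1,1)→{1,3}; (2,6)→{5,6,7}; (4,2)→{1,2,3}; (7,3)→{3,7}. Safe: 4. Place at column 4.
Row 5: attacked by (1,1)→{1,5}; (2,6)→{3,6}; (3,4)→{2,4,6}; (4,2)→{1,2,3}; (7,3)→{1,3,5}. Safe: 7. Place at column 7.
Row 6: attacked by (1,1)→{1,6}; (2,6)→{2,6}; (3,4)→{1,4,7}; (4,2)→{2,4}; (5,7)→{6,7}; (7,3)→{2,3,4}. Safe: 5. Place at column 5.
Columns [1, 6, 4, 2, 7, 5, 3], r−c [0, -4, -1, 2, -2, 1, 4], r+c [2, 8, 7, 6, 12, 11, 10] are all distinct, so no two queens attack.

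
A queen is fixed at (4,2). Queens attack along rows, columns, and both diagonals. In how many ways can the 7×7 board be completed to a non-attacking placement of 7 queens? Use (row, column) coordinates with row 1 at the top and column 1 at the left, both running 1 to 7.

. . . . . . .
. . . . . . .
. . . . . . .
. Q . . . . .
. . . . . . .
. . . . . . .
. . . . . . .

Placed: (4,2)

6

Branch on row 1: col 1 → 1; col 3 → 2; col 4 → 2; col 6 → 0; col 7 → 1.
Sum: 1 + 2 + 2 + 0 + 1 = 6.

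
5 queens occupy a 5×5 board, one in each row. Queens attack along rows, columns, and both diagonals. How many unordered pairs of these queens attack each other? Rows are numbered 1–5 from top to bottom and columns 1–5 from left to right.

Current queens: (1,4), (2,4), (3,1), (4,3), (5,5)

Same column: (1,4)–(2,4) (column 4).
Total attacking pairs: 1.

1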